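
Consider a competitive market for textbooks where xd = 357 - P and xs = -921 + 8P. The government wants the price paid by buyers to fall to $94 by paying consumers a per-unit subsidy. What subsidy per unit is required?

At a buyer price of 94, quantity demanded is 357 − 1·94 = 263.
Sellers supply 263 only when they receive Ps with -921 + 8·Ps = 263, i.e. Ps = 148.
s = Ps − Pb = 148 − 94 = 54.

Required subsidy s = $54 per unit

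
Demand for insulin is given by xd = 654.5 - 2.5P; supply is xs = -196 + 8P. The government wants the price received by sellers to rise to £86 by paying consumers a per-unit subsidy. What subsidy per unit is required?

At a seller price of 86, quantity supplied is -196 + 8·86 = 492.
Buyers absorb 492 only when they pay Pb with 654.5 − 2.5·Pb = 492, i.e. Pb = 65.
s = Ps − Pb = 86 − 65 = 21.

Required subsidy s = £21 per unit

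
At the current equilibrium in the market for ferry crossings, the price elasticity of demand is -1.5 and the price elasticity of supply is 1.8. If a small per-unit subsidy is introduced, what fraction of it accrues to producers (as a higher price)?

For a small subsidy around the equilibrium, the benefit split depends on the relative slopes, which at a point are proportional to the elasticities.
Buyer share = εs/(εs + |εd|) = 1.8/(1.8 + 1.5) = 6/11; seller share = |εd|/(εs + |εd|) = 5/11.
So producers capture 5/11 of the subsidy.

Producer share = 5/11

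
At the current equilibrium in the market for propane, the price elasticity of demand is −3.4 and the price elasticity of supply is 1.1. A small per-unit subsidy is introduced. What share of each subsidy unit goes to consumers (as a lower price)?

For a small subsidy around the equilibrium, the benefit split depends on the relative slopes, which at a point are proportional to the elasticities.
Buyer share = εs/(εs + |εd|) = 1.1/(1.1 + 3.4) = 11/45; seller share = |εd|/(εs + |εd|) = 34/45.

Consumer share = 11/45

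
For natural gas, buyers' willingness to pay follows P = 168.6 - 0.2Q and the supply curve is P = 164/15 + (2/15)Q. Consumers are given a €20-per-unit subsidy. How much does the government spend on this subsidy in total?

Government cost = €10660

Pre-subsidy: 168.6 - 0.2Q = 164/15 + (2/15)Q gives Q* = 473 and P* = 74.
With the rebate, buyers effectively pay Pb = Ps − 20, where Ps is the price sellers receive.
On the curves, Pb = 168.6 - 0.2Q and Ps = 164/15 + (2/15)Q; the wedge Ps − Pb = 20 gives 164/15 + (2/15)Q − (168.6 - 0.2Q) = 20, so Q' = 533.
Then Pb = 168.6 − 0.2·533 = 62 and Ps = 164/15 + (2/15)·533 = 82.
Government outlay = subsidy × quantity = 20 × 533 = 10660.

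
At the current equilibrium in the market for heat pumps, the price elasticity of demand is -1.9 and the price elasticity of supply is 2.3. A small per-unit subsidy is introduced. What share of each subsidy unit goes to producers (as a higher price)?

Producer share = 19/42

For a small subsidy around the equilibrium, the benefit split depends on the relative slopes, which at a point are proportional to the elasticities.
Buyer share = εs/(εs + |εd|) = 2.3/(2.3 + 1.9) = 23/42; seller share = |εd|/(εs + |εd|) = 19/42.
So producers capture 19/42 of the subsidy.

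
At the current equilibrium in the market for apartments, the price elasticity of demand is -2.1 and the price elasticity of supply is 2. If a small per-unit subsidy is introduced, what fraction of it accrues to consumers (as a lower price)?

Consumer share = 20/41

For a small subsidy around the equilibrium, the benefit split depends on the relative slopes, which at a point are proportional to the elasticities.
Buyer share = εs/(εs + |εd|) = 2/(2 + 2.1) = 20/41; seller share = |εd|/(εs + |εd|) = 21/41.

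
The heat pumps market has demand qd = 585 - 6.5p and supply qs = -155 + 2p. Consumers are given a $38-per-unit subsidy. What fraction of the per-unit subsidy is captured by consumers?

Consumer share = 4/17

Pre-subsidy: 585 - 6.5p = -155 + 2p gives p* = 1480/17, q* = 325/17.
With the rebate, buyers effectively pay pb = ps − 38, where ps is the price sellers receive.
Demand in terms of ps becomes qd = 585 − 6.5(ps − 38) = 832 - 6.5ps. Setting this equal to supply: 832 - 6.5ps = -155 + 2ps, so ps = 1974/17.
Buyers pay pb = 1974/17 − 38 = 1328/17; q' = -155 + 2·(1974/17) = 1313/17.
Buyers' price falls by p* − pb = 1480/17 − 1328/17 = 152/17; sellers' price rises by ps − p* = 1974/17 − 1480/17 = 494/17.
So consumers capture (152/17)/38 = 4/17 of each unit of subsidy.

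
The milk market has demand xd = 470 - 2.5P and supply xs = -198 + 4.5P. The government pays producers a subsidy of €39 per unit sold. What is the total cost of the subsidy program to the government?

Pre-subsidy: 470 - 2.5P = -198 + 4.5P gives P* = 668/7, x* = 1620/7.
With the subsidy, sellers receive Ps = Pb + 39 for each unit, where Pb is the price buyers pay.
Supply in terms of Pb becomes xs = -198 + 4.5(Pb + 39) = -22.5 + 4.5Pb. Setting this equal to demand: 470 - 2.5Pb = -22.5 + 4.5Pb, so Pb = 985/14.
Sellers receive Ps = 985/14 + 39 = 1531/14; x' = 470 − 2.5·(985/14) = 8235/28.
Government outlay = subsidy × quantity = 39 × 8235/28 = 321165/28.

Government cost = 321165/28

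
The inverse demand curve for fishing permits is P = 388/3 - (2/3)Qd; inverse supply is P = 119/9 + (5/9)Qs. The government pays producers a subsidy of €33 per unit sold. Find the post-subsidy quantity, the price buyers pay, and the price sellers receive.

Pre-subsidy: 388/3 - (2/3)Q = 119/9 + (5/9)Q gives Q* = 95 and P* = 66.
With the subsidy, sellers receive Ps = Pb + 33 for each unit, where Pb is the price buyers pay.
On the curves, Pb = 388/3 - (2/3)Q and Ps = 119/9 + (5/9)Q; the wedge Ps − Pb = 33 gives 119/9 + (5/9)Q − (388/3 - (2/3)Q) = 33, so Q' = 122.
Then Pb = 388/3 − (2/3)·122 = 48 and Ps = 119/9 + (5/9)·122 = 81.

Q' = 122; buyers pay €48; sellers receive €81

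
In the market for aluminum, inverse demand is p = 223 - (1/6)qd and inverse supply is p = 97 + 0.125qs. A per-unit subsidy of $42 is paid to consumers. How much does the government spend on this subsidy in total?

Pre-subsidy: 223 - (1/6)q = 97 + 0.125q gives q* = 432 and p* = 151.
With the rebate, buyers effectively pay pb = ps − 42, where ps is the price sellers receive.
On the curves, pb = 223 - (1/6)q and ps = 97 + 0.125q; the wedge ps − pb = 42 gives 97 + 0.125q − (223 - (1/6)q) = 42, so q' = 576.
Then pb = 223 − (1/6)·576 = 127 and ps = 97 + 0.125·576 = 169.
Government outlay = subsidy × quantity = 42 × 576 = 24192.

Government cost = $24192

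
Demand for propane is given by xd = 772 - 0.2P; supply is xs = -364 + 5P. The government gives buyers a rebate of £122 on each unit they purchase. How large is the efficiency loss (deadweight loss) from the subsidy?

Pre-subsidy: 772 - 0.2P = -364 + 5P gives P* = 2840/13, x* = 9468/13.
With the rebate, buyers effectively pay Pb = Ps − 122, where Ps is the price sellers receive.
Demand in terms of Ps becomes xd = 772 − 0.2(Ps − 122) = 796.4 - 0.2Ps. Setting this equal to supply: 796.4 - 0.2Ps = -364 + 5Ps, so Ps = 2901/13.
Buyers pay Pb = 2901/13 − 122 = 1315/13; x' = -364 + 5·(2901/13) = 9773/13.
The subsidy expands output by 9773/13 − 9468/13 = 305/13 past the efficient level; on those units the gap between marginal cost and willingness to pay runs from 0 up to 122.
DWL = ½ × 122 × 305/13 = 18605/13.

Deadweight loss = 18605/13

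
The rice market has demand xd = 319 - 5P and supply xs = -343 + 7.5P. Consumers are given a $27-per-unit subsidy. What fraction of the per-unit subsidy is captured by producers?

Pre-subsidy: 319 - 5P = -343 + 7.5P gives P* = 52.96, x* = 54.2.
With the rebate, buyers effectively pay Pb = Ps − 27, where Ps is the price sellers receive.
Demand in terms of Ps becomes xd = 319 − 5(Ps − 27) = 454 - 5Ps. Setting this equal to supply: 454 - 5Ps = -343 + 7.5Ps, so Ps = 63.76.
Buyers pay Pb = 63.76 − 27 = 36.76; x' = -343 + 7.5·63.76 = 135.2.
Buyers' price falls by P* − Pb = 52.96 − 36.76 = 16.2; sellers' price rises by Ps − P* = 63.76 − 52.96 = 10.8.
So producers capture 10.8/27 = 0.4 of each unit of subsidy.

Producer share = 0.4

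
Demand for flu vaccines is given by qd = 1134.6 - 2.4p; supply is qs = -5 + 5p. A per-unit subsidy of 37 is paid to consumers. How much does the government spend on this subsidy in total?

Pre-subsidy: 1134.6 - 2.4p = -5 + 5p gives p* = 154, q* = 765.
With the rebate, buyers effectively pay pb = ps − 37, where ps is the price sellers receive.
Demand in terms of ps becomes qd = 1134.6 − 2.4(ps − 37) = 1223.4 - 2.4ps. Setting this equal to supply: 1223.4 - 2.4ps = -5 + 5ps, so ps = 166.
Buyers pay pb = 166 − 37 = 129; q' = -5 + 5·166 = 825.
Government outlay = subsidy × quantity = 37 × 825 = 30525.

Government cost = 30525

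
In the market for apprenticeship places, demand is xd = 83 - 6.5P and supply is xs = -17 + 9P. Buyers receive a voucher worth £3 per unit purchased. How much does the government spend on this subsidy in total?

Pre-subsidy: 83 - 6.5P = -17 + 9P gives P* = 200/31, x* = 1273/31.
With the rebate, buyers effectively pay Pb = Ps − 3, where Ps is the price sellers receive.
Demand in terms of Ps becomes xd = 83 − 6.5(Ps − 3) = 102.5 - 6.5Ps. Setting this equal to supply: 102.5 - 6.5Ps = -17 + 9Ps, so Ps = 239/31.
Buyers pay Pb = 239/31 − 3 = 146/31; x' = -17 + 9·(239/31) = 1624/31.
Government outlay = subsidy × quantity = 3 × 1624/31 = 4872/31.

Government cost = 4872/31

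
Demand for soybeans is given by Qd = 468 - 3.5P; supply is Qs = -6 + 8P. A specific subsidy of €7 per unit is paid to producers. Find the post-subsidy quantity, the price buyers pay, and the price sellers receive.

Q' = 7838/23; buyers pay 836/23; sellers receive 997/23

Pre-subsidy: 468 - 3.5P = -6 + 8P gives P* = 948/23, Q* = 7446/23.
With the subsidy, sellers receive Ps = Pb + 7 for each unit, where Pb is the price buyers pay.
Supply in terms of Pb becomes Qs = -6 + 8(Pb + 7) = 50 + 8Pb. Setting this equal to demand: 468 - 3.5Pb = 50 + 8Pb, so Pb = 836/23.
Sellers receive Ps = 836/23 + 7 = 997/23; Q' = 468 − 3.5·(836/23) = 7838/23.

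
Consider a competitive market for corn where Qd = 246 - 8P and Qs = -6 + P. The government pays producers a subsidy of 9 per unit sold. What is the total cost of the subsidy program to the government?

Pre-subsidy: 246 - 8P = -6 + P gives P* = 28, Q* = 22.
With the subsidy, sellers receive Ps = Pb + 9 for each unit, where Pb is the price buyers pay.
Supply in terms of Pb becomes Qs = -6 + 1(Pb + 9) = 3 + Pb. Setting this equal to demand: 246 - 8Pb = 3 + Pb, so Pb = 27.
Sellers receive Ps = 27 + 9 = 36; Q' = 246 − 8·27 = 30.
Government outlay = subsidy × quantity = 9 × 30 = 270.

Government cost = 270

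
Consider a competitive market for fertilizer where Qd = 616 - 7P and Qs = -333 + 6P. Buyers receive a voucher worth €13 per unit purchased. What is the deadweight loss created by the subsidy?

Deadweight loss = €273

Pre-subsidy: 616 - 7P = -333 + 6P gives P* = 73, Q* = 105.
With the rebate, buyers effectively pay Pb = Ps − 13, where Ps is the price sellers receive.
Demand in terms of Ps becomes Qd = 616 − 7(Ps − 13) = 707 - 7Ps. Setting this equal to supply: 707 - 7Ps = -333 + 6Ps, so Ps = 80.
Buyers pay Pb = 80 − 13 = 67; Q' = -333 + 6·80 = 147.
The subsidy expands output by 147 − 105 = 42 past the efficient level; on those units the gap between marginal cost and willingness to pay runs from 0 up to 13.
DWL = ½ × 13 × 42 = 273.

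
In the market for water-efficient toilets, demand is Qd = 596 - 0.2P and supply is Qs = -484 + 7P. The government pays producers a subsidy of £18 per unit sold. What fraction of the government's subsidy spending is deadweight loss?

Pre-subsidy: 596 - 0.2P = -484 + 7P gives P* = 150, Q* = 566.
With the subsidy, sellers receive Ps = Pb + 18 for each unit, where Pb is the price buyers pay.
Supply in terms of Pb becomes Qs = -484 + 7(Pb + 18) = -358 + 7Pb. Setting this equal to demand: 596 - 0.2Pb = -358 + 7Pb, so Pb = 132.5.
Sellers receive Ps = 132.5 + 18 = 150.5; Q' = 596 − 0.2·132.5 = 569.5.
ΔCS = ½(566 + 569.5)(150 − 132.5) = 9935.625; ΔPS = ½(566 + 569.5)(150.5 − 150) = 283.875.
Government spending = 18 × 569.5 = 10251.
DWL = ½ × 18 × (569.5 − 566) = 31.5; fraction = 31.5 / 10251 = 7/2278.

DWL / government spending = 7/2278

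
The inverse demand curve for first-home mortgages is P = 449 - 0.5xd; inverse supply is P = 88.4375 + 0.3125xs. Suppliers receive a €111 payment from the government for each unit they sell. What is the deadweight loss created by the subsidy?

Deadweight loss = 98568/13

Pre-subsidy: 449 - 0.5x = 88.4375 + 0.3125x gives x* = 5769/13 and P* = 5905/26.
With the subsidy, sellers receive Ps = Pb + 111 for each unit, where Pb is the price buyers pay.
On the curves, Pb = 449 - 0.5x and Ps = 88.4375 + 0.3125x; the wedge Ps − Pb = 111 gives 88.4375 + 0.3125x − (449 - 0.5x) = 111, so x' = 7545/13.
Then Pb = 449 − 0.5·(7545/13) = 4129/26 and Ps = 88.4375 + 0.3125·(7545/13) = 7015/26.
The subsidy expands output by 7545/13 − 5769/13 = 1776/13 past the efficient level; on those units the gap between marginal cost and willingness to pay runs from 0 up to 111.
DWL = ½ × 111 × 1776/13 = 98568/13.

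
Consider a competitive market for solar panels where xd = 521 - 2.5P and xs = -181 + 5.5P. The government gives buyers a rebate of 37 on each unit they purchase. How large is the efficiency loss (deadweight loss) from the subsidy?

Pre-subsidy: 521 - 2.5P = -181 + 5.5P gives P* = 87.75, x* = 301.625.
With the rebate, buyers effectively pay Pb = Ps − 37, where Ps is the price sellers receive.
Demand in terms of Ps becomes xd = 521 − 2.5(Ps − 37) = 613.5 - 2.5Ps. Setting this equal to supply: 613.5 - 2.5Ps = -181 + 5.5Ps, so Ps = 99.3125.
Buyers pay Pb = 99.3125 − 37 = 62.3125; x' = -181 + 5.5·99.3125 = 365.21875.
The subsidy expands output by 365.21875 − 301.625 = 63.59375 past the efficient level; on those units the gap between marginal cost and willingness to pay runs from 0 up to 37.
DWL = ½ × 37 × 63.59375 = 1176.484375.

Deadweight loss = 1176.484375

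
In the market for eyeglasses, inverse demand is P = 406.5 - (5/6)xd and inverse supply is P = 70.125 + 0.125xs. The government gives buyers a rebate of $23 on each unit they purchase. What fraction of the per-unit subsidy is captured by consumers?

Consumer share = 20/23

Pre-subsidy: 406.5 - (5/6)x = 70.125 + 0.125x gives x* = 351 and P* = 114.
With the rebate, buyers effectively pay Pb = Ps − 23, where Ps is the price sellers receive.
On the curves, Pb = 406.5 - (5/6)x and Ps = 70.125 + 0.125x; the wedge Ps − Pb = 23 gives 70.125 + 0.125x − (406.5 - (5/6)x) = 23, so x' = 375.
Then Pb = 406.5 − (5/6)·375 = 94 and Ps = 70.125 + 0.125·375 = 117.
Buyers' price falls by P* − Pb = 114 − 94 = 20; sellers' price rises by Ps − P* = 117 − 114 = 3.
So consumers capture 20/23 = 20/23 of each unit of subsidy.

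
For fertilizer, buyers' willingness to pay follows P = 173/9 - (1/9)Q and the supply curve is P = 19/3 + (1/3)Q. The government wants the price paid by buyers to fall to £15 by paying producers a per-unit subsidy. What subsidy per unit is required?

At a buyer price of 15, quantity demanded is 173 − 9·15 = 38.
Sellers supply 38 only when they receive Ps = 19/3 + (1/3)·38 = 19.
s = Ps − Pb = 19 − 15 = 4.

Required subsidy s = £4 per unit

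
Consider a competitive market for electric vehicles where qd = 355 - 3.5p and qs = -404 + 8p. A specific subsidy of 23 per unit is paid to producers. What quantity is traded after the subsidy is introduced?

Pre-subsidy: 355 - 3.5p = -404 + 8p gives p* = 66, q* = 124.
With the subsidy, sellers receive ps = pb + 23 for each unit, where pb is the price buyers pay.
Supply in terms of pb becomes qs = -404 + 8(pb + 23) = -220 + 8pb. Setting this equal to demand: 355 - 3.5pb = -220 + 8pb, so pb = 50.
Sellers receive ps = 50 + 23 = 73; q' = 355 − 3.5·50 = 180.

q' = 180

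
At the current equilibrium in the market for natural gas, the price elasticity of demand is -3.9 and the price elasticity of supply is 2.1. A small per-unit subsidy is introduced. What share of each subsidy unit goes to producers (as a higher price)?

Producer share = 0.65

For a small subsidy around the equilibrium, the benefit split depends on the relative slopes, which at a point are proportional to the elasticities.
Buyer share = εs/(εs + |εd|) = 2.1/(2.1 + 3.9) = 0.35; seller share = |εd|/(εs + |εd|) = 0.65.
So producers capture 0.65 of the subsidy.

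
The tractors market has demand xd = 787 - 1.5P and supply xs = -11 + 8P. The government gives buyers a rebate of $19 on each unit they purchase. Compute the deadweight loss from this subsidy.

Deadweight loss = $228

Pre-subsidy: 787 - 1.5P = -11 + 8P gives P* = 84, x* = 661.
With the rebate, buyers effectively pay Pb = Ps − 19, where Ps is the price sellers receive.
Demand in terms of Ps becomes xd = 787 − 1.5(Ps − 19) = 815.5 - 1.5Ps. Setting this equal to supply: 815.5 - 1.5Ps = -11 + 8Ps, so Ps = 87.
Buyers pay Pb = 87 − 19 = 68; x' = -11 + 8·87 = 685.
The subsidy expands output by 685 − 661 = 24 past the efficient level; on those units the gap between marginal cost and willingness to pay runs from 0 up to 19.
DWL = ½ × 19 × 24 = 228.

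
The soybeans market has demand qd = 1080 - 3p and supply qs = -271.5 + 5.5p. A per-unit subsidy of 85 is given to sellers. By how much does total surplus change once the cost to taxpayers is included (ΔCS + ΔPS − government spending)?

Pre-subsidy: 1080 - 3p = -271.5 + 5.5p gives p* = 159, q* = 603.
With the subsidy, sellers receive ps = pb + 85 for each unit, where pb is the price buyers pay.
Supply in terms of pb becomes qs = -271.5 + 5.5(pb + 85) = 196 + 5.5pb. Setting this equal to demand: 1080 - 3pb = 196 + 5.5pb, so pb = 104.
Sellers receive ps = 104 + 85 = 189; q' = 1080 − 3·104 = 768.
ΔCS = ½(603 + 768)(159 − 104) = 37702.5; ΔPS = ½(603 + 768)(189 − 159) = 20565.
Government spending = 85 × 768 = 65280.
Net change = 37702.5 + 20565 − 65280 = -7012.5. The loss equals the DWL triangle ½·85·165.

Net change in total surplus = -7012.5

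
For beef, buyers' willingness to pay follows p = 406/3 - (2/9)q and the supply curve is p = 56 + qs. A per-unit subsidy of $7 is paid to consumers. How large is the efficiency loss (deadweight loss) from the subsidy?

Deadweight loss = 441/22

Pre-subsidy: 406/3 - (2/9)q = 56 + q gives q* = 714/11 and p* = 1330/11.
With the rebate, buyers effectively pay pb = ps − 7, where ps is the price sellers receive.
On the curves, pb = 406/3 - (2/9)q and ps = 56 + q; the wedge ps − pb = 7 gives 56 + q − (406/3 - (2/9)q) = 7, so q' = 777/11.
Then pb = 406/3 − (2/9)·(777/11) = 1316/11 and ps = 56 + 1·(777/11) = 1393/11.
The subsidy expands output by 777/11 − 714/11 = 63/11 past the efficient level; on those units the gap between marginal cost and willingness to pay runs from 0 up to 7.
DWL = ½ × 7 × 63/11 = 441/22.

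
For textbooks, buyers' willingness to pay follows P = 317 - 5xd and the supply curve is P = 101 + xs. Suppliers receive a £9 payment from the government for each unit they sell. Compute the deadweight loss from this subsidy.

Pre-subsidy: 317 - 5x = 101 + x gives x* = 36 and P* = 137.
With the subsidy, sellers receive Ps = Pb + 9 for each unit, where Pb is the price buyers pay.
On the curves, Pb = 317 - 5x and Ps = 101 + x; the wedge Ps − Pb = 9 gives 101 + x − (317 - 5x) = 9, so x' = 37.5.
Then Pb = 317 − 5·37.5 = 129.5 and Ps = 101 + 1·37.5 = 138.5.
The subsidy expands output by 37.5 − 36 = 1.5 past the efficient level; on those units the gap between marginal cost and willingness to pay runs from 0 up to 9.
DWL = ½ × 9 × 1.5 = 6.75.

Deadweight loss = £6.75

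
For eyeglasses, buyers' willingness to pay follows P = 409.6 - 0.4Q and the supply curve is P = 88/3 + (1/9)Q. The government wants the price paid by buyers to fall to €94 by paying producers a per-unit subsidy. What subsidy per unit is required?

At a buyer price of 94, quantity demanded is 1024 − 2.5·94 = 789.
Sellers supply 789 only when they receive Ps = 88/3 + (1/9)·789 = 117.
s = Ps − Pb = 117 − 94 = 23.

Required subsidy s = €23 per unit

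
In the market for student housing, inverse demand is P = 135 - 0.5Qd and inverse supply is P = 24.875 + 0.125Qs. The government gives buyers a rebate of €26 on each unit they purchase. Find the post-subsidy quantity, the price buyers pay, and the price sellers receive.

Pre-subsidy: 135 - 0.5Q = 24.875 + 0.125Q gives Q* = 176.2 and P* = 46.9.
With the rebate, buyers effectively pay Pb = Ps − 26, where Ps is the price sellers receive.
On the curves, Pb = 135 - 0.5Q and Ps = 24.875 + 0.125Q; the wedge Ps − Pb = 26 gives 24.875 + 0.125Q − (135 - 0.5Q) = 26, so Q' = 217.8.
Then Pb = 135 − 0.5·217.8 = 26.1 and Ps = 24.875 + 0.125·217.8 = 52.1.

Q' = 217.8; buyers pay €26.1; sellers receive €52.1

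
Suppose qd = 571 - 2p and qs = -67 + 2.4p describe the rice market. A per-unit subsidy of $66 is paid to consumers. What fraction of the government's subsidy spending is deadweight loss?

DWL / government spending = 36/353

Pre-subsidy: 571 - 2p = -67 + 2.4p gives p* = 145, q* = 281.
With the rebate, buyers effectively pay pb = ps − 66, where ps is the price sellers receive.
Demand in terms of ps becomes qd = 571 − 2(ps − 66) = 703 - 2ps. Setting this equal to supply: 703 - 2ps = -67 + 2.4ps, so ps = 175.
Buyers pay pb = 175 − 66 = 109; q' = -67 + 2.4·175 = 353.
ΔCS = ½(281 + 353)(145 − 109) = 11412; ΔPS = ½(281 + 353)(175 − 145) = 9510.
Government spending = 66 × 353 = 23298.
DWL = ½ × 66 × (353 − 281) = 2376; fraction = 2376 / 23298 = 36/353.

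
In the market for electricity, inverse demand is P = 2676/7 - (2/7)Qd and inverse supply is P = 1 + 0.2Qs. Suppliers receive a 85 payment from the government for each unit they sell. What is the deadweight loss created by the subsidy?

Deadweight loss = 7437.5

Pre-subsidy: 2676/7 - (2/7)Q = 1 + 0.2Q gives Q* = 785 and P* = 158.
With the subsidy, sellers receive Ps = Pb + 85 for each unit, where Pb is the price buyers pay.
On the curves, Pb = 2676/7 - (2/7)Q and Ps = 1 + 0.2Q; the wedge Ps − Pb = 85 gives 1 + 0.2Q − (2676/7 - (2/7)Q) = 85, so Q' = 960.
Then Pb = 2676/7 − (2/7)·960 = 108 and Ps = 1 + 0.2·960 = 193.
The subsidy expands output by 960 − 785 = 175 past the efficient level; on those units the gap between marginal cost and willingness to pay runs from 0 up to 85.
DWL = ½ × 85 × 175 = 7437.5.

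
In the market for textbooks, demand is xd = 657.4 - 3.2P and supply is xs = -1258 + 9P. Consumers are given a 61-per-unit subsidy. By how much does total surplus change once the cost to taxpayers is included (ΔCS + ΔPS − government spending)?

Pre-subsidy: 657.4 - 3.2P = -1258 + 9P gives P* = 157, x* = 155.
With the rebate, buyers effectively pay Pb = Ps − 61, where Ps is the price sellers receive.
Demand in terms of Ps becomes xd = 657.4 − 3.2(Ps − 61) = 852.6 - 3.2Ps. Setting this equal to supply: 852.6 - 3.2Ps = -1258 + 9Ps, so Ps = 173.
Buyers pay Pb = 173 − 61 = 112; x' = -1258 + 9·173 = 299.
ΔCS = ½(155 + 299)(157 − 112) = 10215; ΔPS = ½(155 + 299)(173 − 157) = 3632.
Government spending = 61 × 299 = 18239.
Net change = 10215 + 3632 − 18239 = -4392. The loss equals the DWL triangle ½·61·144.

Net change in total surplus = -4392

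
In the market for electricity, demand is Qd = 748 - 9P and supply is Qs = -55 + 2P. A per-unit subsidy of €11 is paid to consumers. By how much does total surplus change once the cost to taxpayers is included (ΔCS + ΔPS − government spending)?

Pre-subsidy: 748 - 9P = -55 + 2P gives P* = 73, Q* = 91.
With the rebate, buyers effectively pay Pb = Ps − 11, where Ps is the price sellers receive.
Demand in terms of Ps becomes Qd = 748 − 9(Ps − 11) = 847 - 9Ps. Setting this equal to supply: 847 - 9Ps = -55 + 2Ps, so Ps = 82.
Buyers pay Pb = 82 − 11 = 71; Q' = -55 + 2·82 = 109.
ΔCS = ½(91 + 109)(73 − 71) = 200; ΔPS = ½(91 + 109)(82 − 73) = 900.
Government spending = 11 × 109 = 1199.
Net change = 200 + 900 − 1199 = -99. The loss equals the DWL triangle ½·11·18.

Net change in total surplus = -€99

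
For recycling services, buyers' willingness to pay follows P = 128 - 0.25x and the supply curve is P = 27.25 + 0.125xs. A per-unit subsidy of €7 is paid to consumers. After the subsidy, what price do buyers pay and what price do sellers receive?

Buyers pay 337/6; sellers receive 379/6

Pre-subsidy: 128 - 0.25x = 27.25 + 0.125x gives x* = 806/3 and P* = 365/6.
With the rebate, buyers effectively pay Pb = Ps − 7, where Ps is the price sellers receive.
On the curves, Pb = 128 - 0.25x and Ps = 27.25 + 0.125x; the wedge Ps − Pb = 7 gives 27.25 + 0.125x − (128 - 0.25x) = 7, so x' = 862/3.
Then Pb = 128 − 0.25·(862/3) = 337/6 and Ps = 27.25 + 0.125·(862/3) = 379/6.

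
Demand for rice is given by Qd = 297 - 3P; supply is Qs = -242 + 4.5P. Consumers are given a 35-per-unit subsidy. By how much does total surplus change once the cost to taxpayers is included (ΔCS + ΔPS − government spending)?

Net change in total surplus = -1102.5

Pre-subsidy: 297 - 3P = -242 + 4.5P gives P* = 1078/15, Q* = 81.4.
With the rebate, buyers effectively pay Pb = Ps − 35, where Ps is the price sellers receive.
Demand in terms of Ps becomes Qd = 297 − 3(Ps − 35) = 402 - 3Ps. Setting this equal to supply: 402 - 3Ps = -242 + 4.5Ps, so Ps = 1288/15.
Buyers pay Pb = 1288/15 − 35 = 763/15; Q' = -242 + 4.5·(1288/15) = 144.4.
ΔCS = ½(81.4 + 144.4)(1078/15 − 763/15) = 2370.9; ΔPS = ½(81.4 + 144.4)(1288/15 − 1078/15) = 1580.6.
Government spending = 35 × 144.4 = 5054.
Net change = 2370.9 + 1580.6 − 5054 = -1102.5. The loss equals the DWL triangle ½·35·63.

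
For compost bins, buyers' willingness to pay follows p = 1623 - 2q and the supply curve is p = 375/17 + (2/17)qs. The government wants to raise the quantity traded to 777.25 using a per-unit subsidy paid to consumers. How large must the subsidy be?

At q = 777.25, from the demand curve buyers pay pb = 1623 − 2·777.25 = 68.5; from the supply curve sellers need ps = 375/17 + (2/17)·777.25 = 113.5.
The subsidy must fill the gap: s = ps − pb = 113.5 − 68.5 = 45.

Required subsidy s = 45 per unit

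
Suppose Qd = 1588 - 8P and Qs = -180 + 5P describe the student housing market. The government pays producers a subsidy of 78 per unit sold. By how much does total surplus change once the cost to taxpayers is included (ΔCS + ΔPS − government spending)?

Pre-subsidy: 1588 - 8P = -180 + 5P gives P* = 136, Q* = 500.
With the subsidy, sellers receive Ps = Pb + 78 for each unit, where Pb is the price buyers pay.
Supply in terms of Pb becomes Qs = -180 + 5(Pb + 78) = 210 + 5Pb. Setting this equal to demand: 1588 - 8Pb = 210 + 5Pb, so Pb = 106.
Sellers receive Ps = 106 + 78 = 184; Q' = 1588 − 8·106 = 740.
ΔCS = ½(500 + 740)(136 − 106) = 18600; ΔPS = ½(500 + 740)(184 − 136) = 29760.
Government spending = 78 × 740 = 57720.
Net change = 18600 + 29760 − 57720 = -9360. The loss equals the DWL triangle ½·78·240.

Net change in total surplus = -9360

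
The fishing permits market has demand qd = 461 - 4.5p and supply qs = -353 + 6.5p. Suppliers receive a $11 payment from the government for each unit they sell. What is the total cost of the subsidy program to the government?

Government cost = $1729.75

Pre-subsidy: 461 - 4.5p = -353 + 6.5p gives p* = 74, q* = 128.
With the subsidy, sellers receive ps = pb + 11 for each unit, where pb is the price buyers pay.
Supply in terms of pb becomes qs = -353 + 6.5(pb + 11) = -281.5 + 6.5pb. Setting this equal to demand: 461 - 4.5pb = -281.5 + 6.5pb, so pb = 67.5.
Sellers receive ps = 67.5 + 11 = 78.5; q' = 461 − 4.5·67.5 = 157.25.
Government outlay = subsidy × quantity = 11 × 157.25 = 1729.75.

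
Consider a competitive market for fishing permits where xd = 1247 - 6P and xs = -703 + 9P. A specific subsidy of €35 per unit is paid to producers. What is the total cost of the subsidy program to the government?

Government cost = €20755

Pre-subsidy: 1247 - 6P = -703 + 9P gives P* = 130, x* = 467.
With the subsidy, sellers receive Ps = Pb + 35 for each unit, where Pb is the price buyers pay.
Supply in terms of Pb becomes xs = -703 + 9(Pb + 35) = -388 + 9Pb. Setting this equal to demand: 1247 - 6Pb = -388 + 9Pb, so Pb = 109.
Sellers receive Ps = 109 + 35 = 144; x' = 1247 − 6·109 = 593.
Government outlay = subsidy × quantity = 35 × 593 = 20755.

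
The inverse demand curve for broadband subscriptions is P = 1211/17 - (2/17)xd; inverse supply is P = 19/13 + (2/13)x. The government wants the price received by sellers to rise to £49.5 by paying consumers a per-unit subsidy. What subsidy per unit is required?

At a seller price of 49.5, quantity supplied is -9.5 + 6.5·49.5 = 312.25.
Buyers absorb 312.25 only when they pay Pb = 1211/17 − (2/17)·312.25 = 34.5.
s = Ps − Pb = 49.5 − 34.5 = 15.

Required subsidy s = £15 per unit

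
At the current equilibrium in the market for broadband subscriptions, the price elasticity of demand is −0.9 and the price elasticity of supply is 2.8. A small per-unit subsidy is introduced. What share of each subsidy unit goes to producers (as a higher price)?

For a small subsidy around the equilibrium, the benefit split depends on the relative slopes, which at a point are proportional to the elasticities.
Buyer share = εs/(εs + |εd|) = 2.8/(2.8 + 0.9) = 28/37; seller share = |εd|/(εs + |εd|) = 9/37.
So producers capture 9/37 of the subsidy.

Producer share = 9/37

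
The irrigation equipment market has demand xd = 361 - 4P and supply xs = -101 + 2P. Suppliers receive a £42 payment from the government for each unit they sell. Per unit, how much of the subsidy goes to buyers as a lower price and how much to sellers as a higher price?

Buyers gain £14 per unit; sellers gain £28 per unit

Pre-subsidy: 361 - 4P = -101 + 2P gives P* = 77, x* = 53.
With the subsidy, sellers receive Ps = Pb + 42 for each unit, where Pb is the price buyers pay.
Supply in terms of Pb becomes xs = -101 + 2(Pb + 42) = -17 + 2Pb. Setting this equal to demand: 361 - 4Pb = -17 + 2Pb, so Pb = 63.
Sellers receive Ps = 63 + 42 = 105; x' = 361 − 4·63 = 109.
Buyers' price falls by P* − Pb = 77 − 63 = 14; sellers' price rises by Ps − P* = 105 − 77 = 28.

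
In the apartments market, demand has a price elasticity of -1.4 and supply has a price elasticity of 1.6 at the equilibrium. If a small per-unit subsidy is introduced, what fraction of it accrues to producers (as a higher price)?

For a small subsidy around the equilibrium, the benefit split depends on the relative slopes, which at a point are proportional to the elasticities.
Buyer share = εs/(εs + |εd|) = 1.6/(1.6 + 1.4) = 8/15; seller share = |εd|/(εs + |εd|) = 7/15.
So producers capture 7/15 of the subsidy.

Producer share = 7/15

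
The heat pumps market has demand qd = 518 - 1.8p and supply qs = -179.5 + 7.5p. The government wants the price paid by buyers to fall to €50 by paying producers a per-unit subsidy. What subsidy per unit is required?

Required subsidy s = €31 per unit

At a buyer price of 50, quantity demanded is 518 − 1.8·50 = 428.
Sellers supply 428 only when they receive ps with -179.5 + 7.5·ps = 428, i.e. ps = 81.
s = ps − pb = 81 − 50 = 31.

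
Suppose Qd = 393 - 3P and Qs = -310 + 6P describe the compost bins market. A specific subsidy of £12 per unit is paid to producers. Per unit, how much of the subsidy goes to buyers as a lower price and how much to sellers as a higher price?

Buyers gain £8 per unit; sellers gain £4 per unit

Pre-subsidy: 393 - 3P = -310 + 6P gives P* = 703/9, Q* = 476/3.
With the subsidy, sellers receive Ps = Pb + 12 for each unit, where Pb is the price buyers pay.
Supply in terms of Pb becomes Qs = -310 + 6(Pb + 12) = -238 + 6Pb. Setting this equal to demand: 393 - 3Pb = -238 + 6Pb, so Pb = 631/9.
Sellers receive Ps = 631/9 + 12 = 739/9; Q' = 393 − 3·(631/9) = 548/3.
Buyers' price falls by P* − Pb = 703/9 − 631/9 = 8; sellers' price rises by Ps − P* = 739/9 − 703/9 = 4.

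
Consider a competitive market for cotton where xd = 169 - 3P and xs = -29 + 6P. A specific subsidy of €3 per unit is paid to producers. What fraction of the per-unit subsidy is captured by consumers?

Pre-subsidy: 169 - 3P = -29 + 6P gives P* = 22, x* = 103.
With the subsidy, sellers receive Ps = Pb + 3 for each unit, where Pb is the price buyers pay.
Supply in terms of Pb becomes xs = -29 + 6(Pb + 3) = -11 + 6Pb. Setting this equal to demand: 169 - 3Pb = -11 + 6Pb, so Pb = 20.
Sellers receive Ps = 20 + 3 = 23; x' = 169 − 3·20 = 109.
Buyers' price falls by P* − Pb = 22 − 20 = 2; sellers' price rises by Ps − P* = 23 − 22 = 1.
So consumers capture 2/3 = 2/3 of each unit of subsidy.

Consumer share = 2/3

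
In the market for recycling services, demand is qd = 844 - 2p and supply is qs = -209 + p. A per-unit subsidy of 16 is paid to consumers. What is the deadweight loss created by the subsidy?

Deadweight loss = 256/3

Pre-subsidy: 844 - 2p = -209 + p gives p* = 351, q* = 142.
With the rebate, buyers effectively pay pb = ps − 16, where ps is the price sellers receive.
Demand in terms of ps becomes qd = 844 − 2(ps − 16) = 876 - 2ps. Setting this equal to supply: 876 - 2ps = -209 + ps, so ps = 1085/3.
Buyers pay pb = 1085/3 − 16 = 1037/3; q' = -209 + 1·(1085/3) = 458/3.
The subsidy expands output by 458/3 − 142 = 32/3 past the efficient level; on those units the gap between marginal cost and willingness to pay runs from 0 up to 16.
DWL = ½ × 16 × 32/3 = 256/3.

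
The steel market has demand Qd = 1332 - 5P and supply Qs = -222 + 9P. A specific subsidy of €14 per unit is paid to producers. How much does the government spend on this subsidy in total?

Government cost = €11508

Pre-subsidy: 1332 - 5P = -222 + 9P gives P* = 111, Q* = 777.
With the subsidy, sellers receive Ps = Pb + 14 for each unit, where Pb is the price buyers pay.
Supply in terms of Pb becomes Qs = -222 + 9(Pb + 14) = -96 + 9Pb. Setting this equal to demand: 1332 - 5Pb = -96 + 9Pb, so Pb = 102.
Sellers receive Ps = 102 + 14 = 116; Q' = 1332 − 5·102 = 822.
Government outlay = subsidy × quantity = 14 × 822 = 11508.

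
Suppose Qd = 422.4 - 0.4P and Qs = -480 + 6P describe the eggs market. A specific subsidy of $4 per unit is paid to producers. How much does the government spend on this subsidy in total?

Pre-subsidy: 422.4 - 0.4P = -480 + 6P gives P* = 141, Q* = 366.
With the subsidy, sellers receive Ps = Pb + 4 for each unit, where Pb is the price buyers pay.
Supply in terms of Pb becomes Qs = -480 + 6(Pb + 4) = -456 + 6Pb. Setting this equal to demand: 422.4 - 0.4Pb = -456 + 6Pb, so Pb = 137.25.
Sellers receive Ps = 137.25 + 4 = 141.25; Q' = 422.4 − 0.4·137.25 = 367.5.
Government outlay = subsidy × quantity = 4 × 367.5 = 1470.

Government cost = $1470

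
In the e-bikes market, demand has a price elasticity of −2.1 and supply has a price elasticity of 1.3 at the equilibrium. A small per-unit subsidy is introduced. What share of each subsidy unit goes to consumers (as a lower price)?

For a small subsidy around the equilibrium, the benefit split depends on the relative slopes, which at a point are proportional to the elasticities.
Buyer share = εs/(εs + |εd|) = 1.3/(1.3 + 2.1) = 13/34; seller share = |εd|/(εs + |εd|) = 21/34.

Consumer share = 13/34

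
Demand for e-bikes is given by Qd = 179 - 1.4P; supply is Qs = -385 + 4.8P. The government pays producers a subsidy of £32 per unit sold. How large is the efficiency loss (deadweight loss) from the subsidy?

Deadweight loss = 86016/155

Pre-subsidy: 179 - 1.4P = -385 + 4.8P gives P* = 2820/31, Q* = 1601/31.
With the subsidy, sellers receive Ps = Pb + 32 for each unit, where Pb is the price buyers pay.
Supply in terms of Pb becomes Qs = -385 + 4.8(Pb + 32) = -231.4 + 4.8Pb. Setting this equal to demand: 179 - 1.4Pb = -231.4 + 4.8Pb, so Pb = 2052/31.
Sellers receive Ps = 2052/31 + 32 = 3044/31; Q' = 179 − 1.4·(2052/31) = 13381/155.
The subsidy expands output by 13381/155 − 1601/31 = 5376/155 past the efficient level; on those units the gap between marginal cost and willingness to pay runs from 0 up to 32.
DWL = ½ × 32 × 5376/155 = 86016/155.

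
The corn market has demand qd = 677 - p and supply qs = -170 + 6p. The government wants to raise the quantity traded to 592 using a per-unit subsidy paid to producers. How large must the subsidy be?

Required subsidy s = 42 per unit

At q = 592, invert demand for the buyer price: pb = (677 − 592)/1 = 85; invert supply for the seller price: ps = (592 − (-170))/6 = 127.
The subsidy must fill the gap: s = ps − pb = 127 − 85 = 42.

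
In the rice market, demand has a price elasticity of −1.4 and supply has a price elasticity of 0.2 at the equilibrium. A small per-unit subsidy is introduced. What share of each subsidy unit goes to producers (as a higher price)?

For a small subsidy around the equilibrium, the benefit split depends on the relative slopes, which at a point are proportional to the elasticities.
Buyer share = εs/(εs + |εd|) = 0.2/(0.2 + 1.4) = 0.125; seller share = |εd|/(εs + |εd|) = 0.875.
So producers capture 0.875 of the subsidy.

Producer share = 0.875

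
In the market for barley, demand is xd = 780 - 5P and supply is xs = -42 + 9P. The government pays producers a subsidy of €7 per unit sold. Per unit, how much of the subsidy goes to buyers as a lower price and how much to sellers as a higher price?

Buyers gain €4.5 per unit; sellers gain €2.5 per unit

Pre-subsidy: 780 - 5P = -42 + 9P gives P* = 411/7, x* = 3405/7.
With the subsidy, sellers receive Ps = Pb + 7 for each unit, where Pb is the price buyers pay.
Supply in terms of Pb becomes xs = -42 + 9(Pb + 7) = 21 + 9Pb. Setting this equal to demand: 780 - 5Pb = 21 + 9Pb, so Pb = 759/14.
Sellers receive Ps = 759/14 + 7 = 857/14; x' = 780 − 5·(759/14) = 7125/14.
Buyers' price falls by P* − Pb = 411/7 − 759/14 = 4.5; sellers' price rises by Ps − P* = 857/14 − 411/7 = 2.5.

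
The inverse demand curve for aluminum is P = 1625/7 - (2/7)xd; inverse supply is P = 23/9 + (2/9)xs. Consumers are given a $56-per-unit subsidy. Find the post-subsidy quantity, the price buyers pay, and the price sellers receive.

x' = 562.25; buyers pay $71.5; sellers receive $127.5

Pre-subsidy: 1625/7 - (2/7)x = 23/9 + (2/9)x gives x* = 452 and P* = 103.
With the rebate, buyers effectively pay Pb = Ps − 56, where Ps is the price sellers receive.
On the curves, Pb = 1625/7 - (2/7)x and Ps = 23/9 + (2/9)x; the wedge Ps − Pb = 56 gives 23/9 + (2/9)x − (1625/7 - (2/7)x) = 56, so x' = 562.25.
Then Pb = 1625/7 − (2/7)·562.25 = 71.5 and Ps = 23/9 + (2/9)·562.25 = 127.5.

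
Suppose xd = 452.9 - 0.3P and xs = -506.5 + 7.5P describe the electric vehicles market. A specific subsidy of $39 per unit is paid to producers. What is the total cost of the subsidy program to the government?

Pre-subsidy: 452.9 - 0.3P = -506.5 + 7.5P gives P* = 123, x* = 416.
With the subsidy, sellers receive Ps = Pb + 39 for each unit, where Pb is the price buyers pay.
Supply in terms of Pb becomes xs = -506.5 + 7.5(Pb + 39) = -214 + 7.5Pb. Setting this equal to demand: 452.9 - 0.3Pb = -214 + 7.5Pb, so Pb = 85.5.
Sellers receive Ps = 85.5 + 39 = 124.5; x' = 452.9 − 0.3·85.5 = 427.25.
Government outlay = subsidy × quantity = 39 × 427.25 = 16662.75.

Government cost = $16662.75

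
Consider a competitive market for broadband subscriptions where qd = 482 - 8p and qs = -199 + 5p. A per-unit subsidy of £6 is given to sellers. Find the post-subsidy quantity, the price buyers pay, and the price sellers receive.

q' = 1058/13; buyers pay 651/13; sellers receive 729/13

Pre-subsidy: 482 - 8p = -199 + 5p gives p* = 681/13, q* = 818/13.
With the subsidy, sellers receive ps = pb + 6 for each unit, where pb is the price buyers pay.
Supply in terms of pb becomes qs = -199 + 5(pb + 6) = -169 + 5pb. Setting this equal to demand: 482 - 8pb = -169 + 5pb, so pb = 651/13.
Sellers receive ps = 651/13 + 6 = 729/13; q' = 482 − 8·(651/13) = 1058/13.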